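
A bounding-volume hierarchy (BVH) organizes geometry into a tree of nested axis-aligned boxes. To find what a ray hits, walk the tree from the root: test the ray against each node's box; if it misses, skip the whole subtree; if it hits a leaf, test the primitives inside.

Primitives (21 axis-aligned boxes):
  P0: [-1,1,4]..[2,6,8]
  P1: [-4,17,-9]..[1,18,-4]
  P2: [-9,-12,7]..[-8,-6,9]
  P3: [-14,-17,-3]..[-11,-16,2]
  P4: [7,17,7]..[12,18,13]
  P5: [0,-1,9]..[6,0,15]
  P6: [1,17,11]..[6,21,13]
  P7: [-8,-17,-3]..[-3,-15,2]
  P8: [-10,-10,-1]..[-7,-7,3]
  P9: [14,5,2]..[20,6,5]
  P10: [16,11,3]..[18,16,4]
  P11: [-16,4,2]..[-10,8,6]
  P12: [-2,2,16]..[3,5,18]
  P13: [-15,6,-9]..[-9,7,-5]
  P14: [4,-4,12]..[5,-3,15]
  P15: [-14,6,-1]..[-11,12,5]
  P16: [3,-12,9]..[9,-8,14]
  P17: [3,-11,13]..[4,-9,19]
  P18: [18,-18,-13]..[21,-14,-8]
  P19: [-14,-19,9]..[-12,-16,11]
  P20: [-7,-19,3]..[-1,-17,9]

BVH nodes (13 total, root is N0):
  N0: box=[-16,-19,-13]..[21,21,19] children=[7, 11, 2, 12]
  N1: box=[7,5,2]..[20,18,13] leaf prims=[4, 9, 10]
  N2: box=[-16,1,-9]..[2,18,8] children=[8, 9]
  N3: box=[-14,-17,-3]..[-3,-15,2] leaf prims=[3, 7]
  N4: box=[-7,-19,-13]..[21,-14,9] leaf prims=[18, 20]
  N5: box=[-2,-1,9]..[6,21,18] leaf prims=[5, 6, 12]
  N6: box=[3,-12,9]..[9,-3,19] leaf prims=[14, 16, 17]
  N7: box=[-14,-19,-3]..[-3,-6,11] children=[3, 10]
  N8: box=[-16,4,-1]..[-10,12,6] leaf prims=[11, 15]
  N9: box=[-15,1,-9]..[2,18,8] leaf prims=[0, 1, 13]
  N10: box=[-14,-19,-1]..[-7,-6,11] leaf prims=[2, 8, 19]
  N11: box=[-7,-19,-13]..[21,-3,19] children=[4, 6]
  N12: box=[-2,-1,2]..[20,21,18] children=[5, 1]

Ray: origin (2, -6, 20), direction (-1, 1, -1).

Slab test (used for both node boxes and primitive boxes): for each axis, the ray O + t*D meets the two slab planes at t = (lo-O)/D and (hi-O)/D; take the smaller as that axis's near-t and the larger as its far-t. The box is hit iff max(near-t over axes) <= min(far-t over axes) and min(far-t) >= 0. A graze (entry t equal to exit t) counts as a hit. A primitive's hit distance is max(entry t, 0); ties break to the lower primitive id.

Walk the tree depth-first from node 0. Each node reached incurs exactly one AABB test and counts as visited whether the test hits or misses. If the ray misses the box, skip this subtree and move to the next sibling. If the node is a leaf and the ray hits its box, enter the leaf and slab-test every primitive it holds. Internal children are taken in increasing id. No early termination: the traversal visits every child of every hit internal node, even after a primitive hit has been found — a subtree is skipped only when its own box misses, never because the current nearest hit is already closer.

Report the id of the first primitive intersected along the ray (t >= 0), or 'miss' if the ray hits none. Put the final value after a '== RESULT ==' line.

Traverse from the root:
N0 x:[-19,18] y:[-13,27] z:[1,33] -> hit [1,18], descend [2, 7, 11, 12]
  N2 x:[0,18] y:[7,24] z:[12,29] -> hit [12,18], descend [8, 9]
    N8 x:[12,18] y:[10,18] z:[14,21] -> hit [14,18] leaf, test {P11@t=14, P15@t=15}
    N9 x:[0,17] y:[7,24] z:[12,29] -> hit [12,17] leaf, test {P0(miss), P1(miss), P13(miss)}
  N7 x:[5,16] y:[-13,0] z:[9,23] -> miss, prune
  N11 x:[-19,9] y:[-13,3] z:[1,33] -> hit [1,3], descend [4, 6]
    N4 x:[-19,9] y:[-13,-8] z:[11,33] -> miss, prune
    N6 x:[-7,-1] y:[-6,3] z:[1,11] -> miss, prune
  N12 x:[-18,4] y:[5,27] z:[2,18] -> miss, prune

Visited [0, 2, 8, 9, 7, 11, 4, 6, 12]. Tests: 9 box, 2 leaf. Nearest: P11.

== RESULT ==
11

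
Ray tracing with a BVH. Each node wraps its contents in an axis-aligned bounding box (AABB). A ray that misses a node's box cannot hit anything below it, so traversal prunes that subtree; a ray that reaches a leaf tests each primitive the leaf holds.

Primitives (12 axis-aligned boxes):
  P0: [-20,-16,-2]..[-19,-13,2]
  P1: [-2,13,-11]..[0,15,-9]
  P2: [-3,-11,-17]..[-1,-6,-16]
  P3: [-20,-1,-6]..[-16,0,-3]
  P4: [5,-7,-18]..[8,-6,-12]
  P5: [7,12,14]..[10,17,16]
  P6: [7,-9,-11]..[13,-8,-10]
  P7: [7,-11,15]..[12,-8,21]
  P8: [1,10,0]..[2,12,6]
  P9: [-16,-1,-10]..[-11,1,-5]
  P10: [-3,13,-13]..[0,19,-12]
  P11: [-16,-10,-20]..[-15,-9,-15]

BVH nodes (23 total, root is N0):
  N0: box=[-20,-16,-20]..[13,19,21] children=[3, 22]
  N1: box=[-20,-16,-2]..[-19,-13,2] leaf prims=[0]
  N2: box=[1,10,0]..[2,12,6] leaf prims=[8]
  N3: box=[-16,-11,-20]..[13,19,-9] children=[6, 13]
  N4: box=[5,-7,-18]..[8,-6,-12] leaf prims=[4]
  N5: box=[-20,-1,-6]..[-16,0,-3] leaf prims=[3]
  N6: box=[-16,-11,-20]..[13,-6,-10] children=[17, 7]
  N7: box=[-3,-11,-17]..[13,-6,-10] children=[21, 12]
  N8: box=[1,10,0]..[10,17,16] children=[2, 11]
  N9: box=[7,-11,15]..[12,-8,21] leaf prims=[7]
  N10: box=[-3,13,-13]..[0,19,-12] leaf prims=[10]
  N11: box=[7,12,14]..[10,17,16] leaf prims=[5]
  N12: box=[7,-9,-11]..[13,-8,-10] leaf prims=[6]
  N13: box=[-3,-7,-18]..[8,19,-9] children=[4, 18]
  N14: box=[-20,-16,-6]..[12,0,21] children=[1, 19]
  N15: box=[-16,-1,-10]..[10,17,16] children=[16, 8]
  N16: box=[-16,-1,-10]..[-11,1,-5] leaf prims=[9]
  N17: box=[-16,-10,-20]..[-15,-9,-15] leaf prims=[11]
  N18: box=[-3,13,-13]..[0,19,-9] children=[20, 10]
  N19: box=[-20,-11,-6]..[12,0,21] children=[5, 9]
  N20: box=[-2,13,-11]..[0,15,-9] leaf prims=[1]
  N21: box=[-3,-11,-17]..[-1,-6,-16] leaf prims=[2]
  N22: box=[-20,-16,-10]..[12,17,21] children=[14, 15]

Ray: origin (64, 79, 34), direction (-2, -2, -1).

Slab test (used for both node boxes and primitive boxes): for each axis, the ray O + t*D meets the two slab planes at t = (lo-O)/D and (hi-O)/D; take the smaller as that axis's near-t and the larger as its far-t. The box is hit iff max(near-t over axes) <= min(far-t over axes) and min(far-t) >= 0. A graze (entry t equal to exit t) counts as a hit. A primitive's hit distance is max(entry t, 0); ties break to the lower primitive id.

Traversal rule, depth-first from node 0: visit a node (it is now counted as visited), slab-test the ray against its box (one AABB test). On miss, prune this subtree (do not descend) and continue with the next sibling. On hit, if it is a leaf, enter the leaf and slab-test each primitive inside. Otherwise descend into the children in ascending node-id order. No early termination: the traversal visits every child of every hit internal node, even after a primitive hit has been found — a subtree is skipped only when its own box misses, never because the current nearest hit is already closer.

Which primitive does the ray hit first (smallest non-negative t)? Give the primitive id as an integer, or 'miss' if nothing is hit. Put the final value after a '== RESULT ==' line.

Trace the traversal:
N0 x:[51/2,42] y:[30,95/2] z:[13,54] -> hit [30,42], descend [3, 22]
  N3 x:[51/2,40] y:[30,45] z:[43,54] -> miss, prune
  N22 x:[26,42] y:[31,95/2] z:[13,44] -> hit [31,42], descend [14, 15]
    N14 x:[26,42] y:[79/2,95/2] z:[13,40] -> hit [79/2,40], descend [1, 19]
      N1 x:[83/2,42] y:[46,95/2] z:[32,36] -> miss, prune
      N19 x:[26,42] y:[79/2,45] z:[13,40] -> hit [79/2,40], descend [5, 9]
        N5 x:[40,42] y:[79/2,40] z:[37,40] -> hit [40,40] leaf, test {P3@t=40}
        N9 x:[26,57/2] y:[87/2,45] z:[13,19] -> miss, prune
    N15 x:[27,40] y:[31,40] z:[18,44] -> hit [31,40], descend [8, 16]
      N8 x:[27,63/2] y:[31,69/2] z:[18,34] -> hit [31,63/2], descend [2, 11]
        N2 x:[31,63/2] y:[67/2,69/2] z:[28,34] -> miss, prune
        N11 x:[27,57/2] y:[31,67/2] z:[18,20] -> miss, prune
      N16 x:[75/2,40] y:[39,40] z:[39,44] -> hit [39,40] leaf, test {P9@t=39}

13 AABB tests over nodes [0, 3, 22, 14, 1, 19, 5, 9, 15, 8, 2, 11, 16]; 2 leaves entered; closest P9.

== RESULT ==
9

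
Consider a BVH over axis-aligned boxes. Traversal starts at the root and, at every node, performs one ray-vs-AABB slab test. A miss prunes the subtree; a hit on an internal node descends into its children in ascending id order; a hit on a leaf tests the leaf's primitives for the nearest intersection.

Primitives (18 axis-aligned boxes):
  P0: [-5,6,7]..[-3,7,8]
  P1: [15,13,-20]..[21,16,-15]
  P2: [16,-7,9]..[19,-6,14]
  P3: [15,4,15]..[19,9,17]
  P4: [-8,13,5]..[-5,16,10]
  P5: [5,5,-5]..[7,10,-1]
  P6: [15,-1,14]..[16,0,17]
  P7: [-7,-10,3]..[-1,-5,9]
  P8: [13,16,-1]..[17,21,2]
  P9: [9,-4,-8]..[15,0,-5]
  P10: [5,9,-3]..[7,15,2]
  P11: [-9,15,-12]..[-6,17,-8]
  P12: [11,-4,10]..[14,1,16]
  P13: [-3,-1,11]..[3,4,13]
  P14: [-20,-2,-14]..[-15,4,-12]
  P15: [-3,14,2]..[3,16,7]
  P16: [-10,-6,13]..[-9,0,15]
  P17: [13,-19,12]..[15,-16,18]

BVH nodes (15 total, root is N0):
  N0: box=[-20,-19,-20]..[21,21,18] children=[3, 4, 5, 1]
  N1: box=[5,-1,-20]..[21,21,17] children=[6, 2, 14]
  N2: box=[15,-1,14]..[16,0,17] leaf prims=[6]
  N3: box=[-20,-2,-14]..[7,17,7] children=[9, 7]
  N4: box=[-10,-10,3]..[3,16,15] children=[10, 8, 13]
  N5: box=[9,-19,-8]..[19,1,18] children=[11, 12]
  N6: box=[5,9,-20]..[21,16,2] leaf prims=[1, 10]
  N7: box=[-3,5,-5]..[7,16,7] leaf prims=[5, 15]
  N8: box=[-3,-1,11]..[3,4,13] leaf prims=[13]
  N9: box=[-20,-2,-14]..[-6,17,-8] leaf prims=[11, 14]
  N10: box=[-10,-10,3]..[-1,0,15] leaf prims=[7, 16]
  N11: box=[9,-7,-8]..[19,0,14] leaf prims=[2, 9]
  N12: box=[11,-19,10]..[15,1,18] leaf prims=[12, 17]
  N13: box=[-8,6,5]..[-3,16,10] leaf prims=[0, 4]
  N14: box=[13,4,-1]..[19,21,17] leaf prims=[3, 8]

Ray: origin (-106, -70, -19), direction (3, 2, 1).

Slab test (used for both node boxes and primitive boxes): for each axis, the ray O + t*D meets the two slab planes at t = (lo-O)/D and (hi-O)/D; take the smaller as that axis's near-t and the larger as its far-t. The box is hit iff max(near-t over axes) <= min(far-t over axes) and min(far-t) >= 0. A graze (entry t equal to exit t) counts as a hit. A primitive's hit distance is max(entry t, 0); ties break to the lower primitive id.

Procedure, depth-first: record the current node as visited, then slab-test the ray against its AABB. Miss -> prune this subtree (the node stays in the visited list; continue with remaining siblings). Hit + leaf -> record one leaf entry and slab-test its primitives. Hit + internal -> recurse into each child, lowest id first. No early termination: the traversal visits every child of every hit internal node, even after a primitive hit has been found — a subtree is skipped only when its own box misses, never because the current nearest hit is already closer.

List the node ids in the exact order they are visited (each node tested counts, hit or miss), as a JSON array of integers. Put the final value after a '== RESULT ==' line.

Trace the traversal:
N0 x:[86/3,127/3] y:[51/2,91/2] z:[-1,37] -> hit [86/3,37], descend [1, 3, 4, 5]
  N1 x:[37,127/3] y:[69/2,91/2] z:[-1,36] -> miss, prune
  N3 x:[86/3,113/3] y:[34,87/2] z:[5,26] -> miss, prune
  N4 x:[32,109/3] y:[30,43] z:[22,34] -> hit [32,34], descend [8, 10, 13]
    N8 x:[103/3,109/3] y:[69/2,37] z:[30,32] -> miss, prune
    N10 x:[32,35] y:[30,35] z:[22,34] -> hit [32,34] leaf, test {P7(miss), P16@t=32}
    N13 x:[98/3,103/3] y:[38,43] z:[24,29] -> miss, prune
  N5 x:[115/3,125/3] y:[51/2,71/2] z:[11,37] -> miss, prune

Summary -> nodes [0, 1, 3, 4, 8, 10, 13, 5]; box-tests=8; leaf-entries=1; first=P16

== RESULT ==
[0, 1, 3, 4, 8, 10, 13, 5]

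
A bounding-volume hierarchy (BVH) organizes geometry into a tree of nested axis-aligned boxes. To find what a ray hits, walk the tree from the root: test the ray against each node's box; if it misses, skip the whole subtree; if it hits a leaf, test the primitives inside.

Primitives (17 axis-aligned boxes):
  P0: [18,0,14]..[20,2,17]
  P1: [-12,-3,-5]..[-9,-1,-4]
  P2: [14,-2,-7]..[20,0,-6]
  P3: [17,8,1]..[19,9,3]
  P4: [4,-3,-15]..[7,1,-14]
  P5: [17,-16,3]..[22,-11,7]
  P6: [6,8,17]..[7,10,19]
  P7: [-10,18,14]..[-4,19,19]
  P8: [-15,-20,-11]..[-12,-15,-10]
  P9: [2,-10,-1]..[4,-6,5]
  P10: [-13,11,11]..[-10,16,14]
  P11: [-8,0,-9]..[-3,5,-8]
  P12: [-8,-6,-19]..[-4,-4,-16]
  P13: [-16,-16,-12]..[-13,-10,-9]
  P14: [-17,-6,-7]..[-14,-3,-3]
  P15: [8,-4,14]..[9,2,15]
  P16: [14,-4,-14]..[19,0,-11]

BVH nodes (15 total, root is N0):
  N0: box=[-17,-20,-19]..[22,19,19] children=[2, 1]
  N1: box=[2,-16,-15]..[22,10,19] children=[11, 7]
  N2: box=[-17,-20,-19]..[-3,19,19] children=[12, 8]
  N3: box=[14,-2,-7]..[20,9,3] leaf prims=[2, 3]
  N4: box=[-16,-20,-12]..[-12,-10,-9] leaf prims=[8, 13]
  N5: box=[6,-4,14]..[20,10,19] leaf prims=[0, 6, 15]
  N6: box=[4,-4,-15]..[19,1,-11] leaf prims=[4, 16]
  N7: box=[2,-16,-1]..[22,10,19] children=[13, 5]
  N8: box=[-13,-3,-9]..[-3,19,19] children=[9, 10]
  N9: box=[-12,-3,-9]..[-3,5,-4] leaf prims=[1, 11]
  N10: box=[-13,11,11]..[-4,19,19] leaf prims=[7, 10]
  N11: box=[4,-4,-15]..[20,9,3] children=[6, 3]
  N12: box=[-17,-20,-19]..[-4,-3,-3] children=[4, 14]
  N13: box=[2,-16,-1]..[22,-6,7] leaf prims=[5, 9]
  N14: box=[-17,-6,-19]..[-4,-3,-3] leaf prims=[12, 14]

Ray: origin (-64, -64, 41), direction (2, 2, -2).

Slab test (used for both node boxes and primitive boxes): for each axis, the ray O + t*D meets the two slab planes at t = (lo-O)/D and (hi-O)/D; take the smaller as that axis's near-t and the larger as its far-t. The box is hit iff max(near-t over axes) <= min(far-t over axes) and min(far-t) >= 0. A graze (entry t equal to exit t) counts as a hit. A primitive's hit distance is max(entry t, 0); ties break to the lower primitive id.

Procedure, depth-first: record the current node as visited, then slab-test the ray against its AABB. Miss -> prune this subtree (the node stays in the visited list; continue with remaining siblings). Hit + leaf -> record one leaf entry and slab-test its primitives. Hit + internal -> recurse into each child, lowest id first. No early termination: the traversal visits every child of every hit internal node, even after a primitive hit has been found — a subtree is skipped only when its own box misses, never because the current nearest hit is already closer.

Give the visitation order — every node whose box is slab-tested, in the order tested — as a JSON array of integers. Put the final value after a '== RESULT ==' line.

Walk:
N0 x:[47/2,43] y:[22,83/2] z:[11,30] -> hit [47/2,30], descend [1, 2]
  N1 x:[33,43] y:[24,37] z:[11,28] -> miss, prune
  N2 x:[47/2,61/2] y:[22,83/2] z:[11,30] -> hit [47/2,30], descend [8, 12]
    N8 x:[51/2,61/2] y:[61/2,83/2] z:[11,25] -> miss, prune
    N12 x:[47/2,30] y:[22,61/2] z:[22,30] -> hit [47/2,30], descend [4, 14]
      N4 x:[24,26] y:[22,27] z:[25,53/2] -> hit [25,26] leaf, test {P8(miss), P13@t=25}
      N14 x:[47/2,30] y:[29,61/2] z:[22,30] -> hit [29,30] leaf, test {P12@t=29, P14(miss)}

order=[0, 1, 2, 8, 12, 4, 14]  |boxes|=7  |leaves|=2  hit=P13

== RESULT ==
[0, 1, 2, 8, 12, 4, 14]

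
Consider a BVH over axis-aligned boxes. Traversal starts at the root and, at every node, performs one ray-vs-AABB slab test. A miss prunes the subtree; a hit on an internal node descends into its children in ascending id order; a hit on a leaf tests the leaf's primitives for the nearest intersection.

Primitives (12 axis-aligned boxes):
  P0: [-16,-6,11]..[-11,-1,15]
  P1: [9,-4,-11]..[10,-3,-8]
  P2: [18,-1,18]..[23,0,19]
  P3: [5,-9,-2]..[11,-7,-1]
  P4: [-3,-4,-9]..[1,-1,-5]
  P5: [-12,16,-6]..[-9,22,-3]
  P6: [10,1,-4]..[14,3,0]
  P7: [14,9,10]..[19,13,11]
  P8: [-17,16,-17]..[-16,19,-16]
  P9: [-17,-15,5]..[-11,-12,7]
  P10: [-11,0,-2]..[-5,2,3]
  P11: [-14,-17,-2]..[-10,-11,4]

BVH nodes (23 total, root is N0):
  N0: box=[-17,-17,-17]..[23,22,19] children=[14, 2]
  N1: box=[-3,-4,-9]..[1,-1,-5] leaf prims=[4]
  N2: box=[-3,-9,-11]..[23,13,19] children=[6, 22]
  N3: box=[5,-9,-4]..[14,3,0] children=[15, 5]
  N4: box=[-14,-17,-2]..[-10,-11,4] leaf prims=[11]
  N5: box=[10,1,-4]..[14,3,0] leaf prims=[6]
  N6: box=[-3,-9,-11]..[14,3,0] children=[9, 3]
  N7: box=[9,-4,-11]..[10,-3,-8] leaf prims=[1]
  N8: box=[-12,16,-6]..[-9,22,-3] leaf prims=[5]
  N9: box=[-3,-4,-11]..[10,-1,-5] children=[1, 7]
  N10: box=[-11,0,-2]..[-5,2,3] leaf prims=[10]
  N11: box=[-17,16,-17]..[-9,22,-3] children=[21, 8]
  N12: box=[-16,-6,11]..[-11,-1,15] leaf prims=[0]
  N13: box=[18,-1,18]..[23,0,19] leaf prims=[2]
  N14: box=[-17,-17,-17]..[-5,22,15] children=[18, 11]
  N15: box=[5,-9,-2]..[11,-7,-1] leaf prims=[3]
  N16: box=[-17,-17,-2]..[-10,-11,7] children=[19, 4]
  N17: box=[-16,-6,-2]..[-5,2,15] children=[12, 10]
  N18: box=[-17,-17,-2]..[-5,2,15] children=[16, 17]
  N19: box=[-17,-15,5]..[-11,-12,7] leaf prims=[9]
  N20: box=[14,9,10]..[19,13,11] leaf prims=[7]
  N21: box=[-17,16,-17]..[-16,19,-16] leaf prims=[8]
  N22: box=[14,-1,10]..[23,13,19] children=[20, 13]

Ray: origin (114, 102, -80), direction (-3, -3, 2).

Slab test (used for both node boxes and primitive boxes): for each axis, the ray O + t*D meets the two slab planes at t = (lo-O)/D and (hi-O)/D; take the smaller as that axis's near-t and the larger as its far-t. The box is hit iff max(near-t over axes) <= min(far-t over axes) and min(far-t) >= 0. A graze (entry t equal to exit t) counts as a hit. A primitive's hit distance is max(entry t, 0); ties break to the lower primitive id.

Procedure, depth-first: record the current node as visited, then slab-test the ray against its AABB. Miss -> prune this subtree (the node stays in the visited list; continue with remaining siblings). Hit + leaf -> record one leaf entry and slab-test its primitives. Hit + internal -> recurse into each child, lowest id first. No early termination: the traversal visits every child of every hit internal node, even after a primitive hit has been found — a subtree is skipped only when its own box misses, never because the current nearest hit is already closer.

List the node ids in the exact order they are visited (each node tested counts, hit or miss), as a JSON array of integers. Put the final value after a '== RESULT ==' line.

Walk:
N0 x:[91/3,131/3] y:[80/3,119/3] z:[63/2,99/2] -> hit [63/2,119/3], descend [2, 14]
  N2 x:[91/3,39] y:[89/3,37] z:[69/2,99/2] -> hit [69/2,37], descend [6, 22]
    N6 x:[100/3,39] y:[33,37] z:[69/2,40] -> hit [69/2,37], descend [3, 9]
      N3 x:[100/3,109/3] y:[33,37] z:[38,40] -> miss, prune
      N9 x:[104/3,39] y:[103/3,106/3] z:[69/2,75/2] -> hit [104/3,106/3], descend [1, 7]
        N1 x:[113/3,39] y:[103/3,106/3] z:[71/2,75/2] -> miss, prune
        N7 x:[104/3,35] y:[35,106/3] z:[69/2,36] -> hit [35,35] leaf, test {P1@t=35}
    N22 x:[91/3,100/3] y:[89/3,103/3] z:[45,99/2] -> miss, prune
  N14 x:[119/3,131/3] y:[80/3,119/3] z:[63/2,95/2] -> hit [119/3,119/3], descend [11, 18]
    N11 x:[41,131/3] y:[80/3,86/3] z:[63/2,77/2] -> miss, prune
    N18 x:[119/3,131/3] y:[100/3,119/3] z:[39,95/2] -> hit [119/3,119/3], descend [16, 17]
      N16 x:[124/3,131/3] y:[113/3,119/3] z:[39,87/2] -> miss, prune
      N17 x:[119/3,130/3] y:[100/3,36] z:[39,95/2] -> miss, prune

Summary -> nodes [0, 2, 6, 3, 9, 1, 7, 22, 14, 11, 18, 16, 17]; box-tests=13; leaf-entries=1; first=P1

== RESULT ==
[0, 2, 6, 3, 9, 1, 7, 22, 14, 11, 18, 16, 17]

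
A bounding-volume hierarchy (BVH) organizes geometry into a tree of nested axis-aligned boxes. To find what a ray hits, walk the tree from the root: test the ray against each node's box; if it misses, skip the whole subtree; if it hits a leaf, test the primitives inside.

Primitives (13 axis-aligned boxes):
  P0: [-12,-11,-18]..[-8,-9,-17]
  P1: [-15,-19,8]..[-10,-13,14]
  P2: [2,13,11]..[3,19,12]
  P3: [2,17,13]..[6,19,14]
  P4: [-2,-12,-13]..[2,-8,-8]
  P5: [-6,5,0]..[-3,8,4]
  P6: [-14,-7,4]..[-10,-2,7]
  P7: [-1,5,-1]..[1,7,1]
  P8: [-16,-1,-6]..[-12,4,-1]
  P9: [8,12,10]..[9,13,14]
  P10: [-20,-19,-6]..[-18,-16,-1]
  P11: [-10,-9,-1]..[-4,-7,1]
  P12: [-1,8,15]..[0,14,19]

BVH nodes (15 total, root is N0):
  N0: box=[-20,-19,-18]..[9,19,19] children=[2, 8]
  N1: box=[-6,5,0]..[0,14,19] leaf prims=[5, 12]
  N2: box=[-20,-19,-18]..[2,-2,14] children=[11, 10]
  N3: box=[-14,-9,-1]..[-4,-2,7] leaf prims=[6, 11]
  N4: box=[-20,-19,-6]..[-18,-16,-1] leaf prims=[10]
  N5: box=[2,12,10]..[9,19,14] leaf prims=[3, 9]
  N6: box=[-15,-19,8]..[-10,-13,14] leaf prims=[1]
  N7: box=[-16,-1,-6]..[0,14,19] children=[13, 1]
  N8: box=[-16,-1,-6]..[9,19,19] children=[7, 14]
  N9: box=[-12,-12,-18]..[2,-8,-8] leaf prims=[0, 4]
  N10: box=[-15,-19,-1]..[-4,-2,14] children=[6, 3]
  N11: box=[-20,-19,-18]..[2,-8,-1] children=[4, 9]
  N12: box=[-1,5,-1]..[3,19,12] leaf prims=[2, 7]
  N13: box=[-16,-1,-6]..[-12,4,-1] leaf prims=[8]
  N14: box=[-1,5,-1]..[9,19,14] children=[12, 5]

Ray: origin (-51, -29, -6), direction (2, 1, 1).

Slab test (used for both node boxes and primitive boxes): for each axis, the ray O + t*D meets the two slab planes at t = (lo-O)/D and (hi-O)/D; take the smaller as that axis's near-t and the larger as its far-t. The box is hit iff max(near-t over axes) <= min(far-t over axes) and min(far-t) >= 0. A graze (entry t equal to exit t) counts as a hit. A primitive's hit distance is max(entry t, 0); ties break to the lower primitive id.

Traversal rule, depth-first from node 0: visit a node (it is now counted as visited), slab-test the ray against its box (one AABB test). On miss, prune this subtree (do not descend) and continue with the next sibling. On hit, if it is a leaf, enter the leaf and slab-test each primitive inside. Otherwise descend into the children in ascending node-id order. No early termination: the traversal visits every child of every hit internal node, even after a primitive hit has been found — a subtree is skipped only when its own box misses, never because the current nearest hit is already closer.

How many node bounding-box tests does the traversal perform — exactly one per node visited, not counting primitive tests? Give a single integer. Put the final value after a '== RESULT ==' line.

Trace the traversal:
N0 x:[31/2,30] y:[10,48] z:[-12,25] -> hit [31/2,25], descend [2, 8]
  N2 x:[31/2,53/2] y:[10,27] z:[-12,20] -> hit [31/2,20], descend [10, 11]
    N10 x:[18,47/2] y:[10,27] z:[5,20] -> hit [18,20], descend [3, 6]
      N3 x:[37/2,47/2] y:[20,27] z:[5,13] -> miss, prune
      N6 x:[18,41/2] y:[10,16] z:[14,20] -> miss, prune
    N11 x:[31/2,53/2] y:[10,21] z:[-12,5] -> miss, prune
  N8 x:[35/2,30] y:[28,48] z:[0,25] -> miss, prune

7 AABB tests over nodes [0, 2, 10, 3, 6, 11, 8]; 0 leaves entered; closest miss.

== RESULT ==
7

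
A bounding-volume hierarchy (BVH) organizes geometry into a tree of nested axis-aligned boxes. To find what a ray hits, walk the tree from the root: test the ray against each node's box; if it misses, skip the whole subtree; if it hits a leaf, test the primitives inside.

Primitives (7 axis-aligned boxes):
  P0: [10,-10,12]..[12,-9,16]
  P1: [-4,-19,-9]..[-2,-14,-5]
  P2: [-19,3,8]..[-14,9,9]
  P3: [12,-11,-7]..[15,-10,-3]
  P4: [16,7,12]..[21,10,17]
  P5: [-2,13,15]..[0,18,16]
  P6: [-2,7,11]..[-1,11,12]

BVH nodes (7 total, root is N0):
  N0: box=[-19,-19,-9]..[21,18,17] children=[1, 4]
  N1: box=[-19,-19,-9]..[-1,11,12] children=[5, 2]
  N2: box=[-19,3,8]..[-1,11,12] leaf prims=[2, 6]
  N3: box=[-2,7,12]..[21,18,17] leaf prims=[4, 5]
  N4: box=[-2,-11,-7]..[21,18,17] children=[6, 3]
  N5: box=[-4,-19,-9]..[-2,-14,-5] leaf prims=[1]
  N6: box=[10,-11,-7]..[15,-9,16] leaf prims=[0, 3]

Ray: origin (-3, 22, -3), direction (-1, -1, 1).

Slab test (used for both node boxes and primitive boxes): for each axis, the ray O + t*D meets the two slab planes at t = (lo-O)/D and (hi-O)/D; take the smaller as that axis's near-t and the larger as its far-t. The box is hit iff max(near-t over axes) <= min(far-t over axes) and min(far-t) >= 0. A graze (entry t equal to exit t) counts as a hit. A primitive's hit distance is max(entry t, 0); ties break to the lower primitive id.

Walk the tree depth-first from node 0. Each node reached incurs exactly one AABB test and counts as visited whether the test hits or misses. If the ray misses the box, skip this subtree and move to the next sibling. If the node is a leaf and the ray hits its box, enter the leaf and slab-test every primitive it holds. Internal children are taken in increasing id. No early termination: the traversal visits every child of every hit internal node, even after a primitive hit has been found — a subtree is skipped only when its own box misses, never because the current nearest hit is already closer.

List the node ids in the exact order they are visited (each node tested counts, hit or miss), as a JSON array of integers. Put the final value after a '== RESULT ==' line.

Trace the traversal:
N0 x:[-24,16] y:[4,41] z:[-6,20] -> hit [4,16], descend [1, 4]
  N1 x:[-2,16] y:[11,41] z:[-6,15] -> hit [11,15], descend [2, 5]
    N2 x:[-2,16] y:[11,19] z:[11,15] -> hit [11,15] leaf, test {P2(miss), P6(miss)}
    N5 x:[-1,1] y:[36,41] z:[-6,-2] -> miss, prune
  N4 x:[-24,-1] y:[4,33] z:[-4,20] -> miss, prune

5 AABB tests over nodes [0, 1, 2, 5, 4]; 1 leaf entered; closest miss.

== RESULT ==
[0, 1, 2, 5, 4]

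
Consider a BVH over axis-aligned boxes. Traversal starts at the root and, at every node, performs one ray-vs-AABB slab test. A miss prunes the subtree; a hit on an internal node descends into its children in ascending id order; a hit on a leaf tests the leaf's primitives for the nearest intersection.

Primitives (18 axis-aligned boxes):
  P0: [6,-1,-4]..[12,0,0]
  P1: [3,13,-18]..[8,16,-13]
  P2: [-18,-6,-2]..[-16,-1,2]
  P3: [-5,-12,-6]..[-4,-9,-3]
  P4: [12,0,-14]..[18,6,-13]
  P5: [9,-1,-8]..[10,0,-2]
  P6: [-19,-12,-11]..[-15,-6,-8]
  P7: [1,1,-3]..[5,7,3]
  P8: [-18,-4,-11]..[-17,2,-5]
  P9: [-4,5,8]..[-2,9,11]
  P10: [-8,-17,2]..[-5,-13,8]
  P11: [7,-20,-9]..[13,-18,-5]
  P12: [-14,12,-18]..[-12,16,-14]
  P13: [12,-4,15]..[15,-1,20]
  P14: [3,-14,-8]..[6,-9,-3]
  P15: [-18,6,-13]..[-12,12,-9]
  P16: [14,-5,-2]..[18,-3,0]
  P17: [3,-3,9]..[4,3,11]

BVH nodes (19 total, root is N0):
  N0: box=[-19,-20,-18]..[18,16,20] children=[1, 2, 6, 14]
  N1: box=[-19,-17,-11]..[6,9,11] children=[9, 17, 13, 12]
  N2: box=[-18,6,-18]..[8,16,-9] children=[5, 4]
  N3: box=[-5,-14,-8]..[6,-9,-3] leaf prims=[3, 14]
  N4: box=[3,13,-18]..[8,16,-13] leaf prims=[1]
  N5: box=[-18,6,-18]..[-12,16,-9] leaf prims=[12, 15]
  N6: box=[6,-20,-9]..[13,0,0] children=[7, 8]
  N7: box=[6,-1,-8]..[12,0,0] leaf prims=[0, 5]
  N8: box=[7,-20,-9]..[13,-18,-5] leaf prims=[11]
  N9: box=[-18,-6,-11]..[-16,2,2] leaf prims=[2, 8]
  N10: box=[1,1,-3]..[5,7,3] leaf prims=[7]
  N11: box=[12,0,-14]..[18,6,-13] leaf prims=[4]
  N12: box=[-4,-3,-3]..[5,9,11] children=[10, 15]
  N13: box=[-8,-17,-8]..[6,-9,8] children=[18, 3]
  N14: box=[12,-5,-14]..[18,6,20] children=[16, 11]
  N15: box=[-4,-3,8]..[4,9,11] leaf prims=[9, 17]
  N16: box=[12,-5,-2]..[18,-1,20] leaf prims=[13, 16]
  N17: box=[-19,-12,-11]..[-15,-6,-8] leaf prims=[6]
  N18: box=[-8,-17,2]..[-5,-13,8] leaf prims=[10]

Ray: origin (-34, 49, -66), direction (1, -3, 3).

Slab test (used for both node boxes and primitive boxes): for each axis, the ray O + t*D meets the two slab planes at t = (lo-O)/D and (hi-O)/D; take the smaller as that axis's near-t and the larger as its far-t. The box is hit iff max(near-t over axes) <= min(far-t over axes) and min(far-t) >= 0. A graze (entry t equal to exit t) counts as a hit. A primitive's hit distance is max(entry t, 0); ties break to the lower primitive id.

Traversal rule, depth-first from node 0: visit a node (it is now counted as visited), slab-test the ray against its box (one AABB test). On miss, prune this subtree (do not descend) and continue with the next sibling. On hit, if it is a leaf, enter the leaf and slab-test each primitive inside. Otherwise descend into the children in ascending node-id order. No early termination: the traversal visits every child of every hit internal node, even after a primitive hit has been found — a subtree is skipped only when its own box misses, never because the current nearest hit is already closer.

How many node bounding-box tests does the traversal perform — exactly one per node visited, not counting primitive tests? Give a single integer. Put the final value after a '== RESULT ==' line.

Walk:
N0 x:[15,52] y:[11,23] z:[16,86/3] -> hit [16,23], descend [1, 2, 6, 14]
  N1 x:[15,40] y:[40/3,22] z:[55/3,77/3] -> hit [55/3,22], descend [9, 12, 13, 17]
    N9 x:[16,18] y:[47/3,55/3] z:[55/3,68/3] -> miss, prune
    N12 x:[30,39] y:[40/3,52/3] z:[21,77/3] -> miss, prune
    N13 x:[26,40] y:[58/3,22] z:[58/3,74/3] -> miss, prune
    N17 x:[15,19] y:[55/3,61/3] z:[55/3,58/3] -> hit [55/3,19] leaf, test {P6@t=55/3}
  N2 x:[16,42] y:[11,43/3] z:[16,19] -> miss, prune
  N6 x:[40,47] y:[49/3,23] z:[19,22] -> miss, prune
  N14 x:[46,52] y:[43/3,18] z:[52/3,86/3] -> miss, prune

Visited [0, 1, 9, 12, 13, 17, 2, 6, 14]. Tests: 9 box, 1 leaf. Nearest: P6.

== RESULT ==
9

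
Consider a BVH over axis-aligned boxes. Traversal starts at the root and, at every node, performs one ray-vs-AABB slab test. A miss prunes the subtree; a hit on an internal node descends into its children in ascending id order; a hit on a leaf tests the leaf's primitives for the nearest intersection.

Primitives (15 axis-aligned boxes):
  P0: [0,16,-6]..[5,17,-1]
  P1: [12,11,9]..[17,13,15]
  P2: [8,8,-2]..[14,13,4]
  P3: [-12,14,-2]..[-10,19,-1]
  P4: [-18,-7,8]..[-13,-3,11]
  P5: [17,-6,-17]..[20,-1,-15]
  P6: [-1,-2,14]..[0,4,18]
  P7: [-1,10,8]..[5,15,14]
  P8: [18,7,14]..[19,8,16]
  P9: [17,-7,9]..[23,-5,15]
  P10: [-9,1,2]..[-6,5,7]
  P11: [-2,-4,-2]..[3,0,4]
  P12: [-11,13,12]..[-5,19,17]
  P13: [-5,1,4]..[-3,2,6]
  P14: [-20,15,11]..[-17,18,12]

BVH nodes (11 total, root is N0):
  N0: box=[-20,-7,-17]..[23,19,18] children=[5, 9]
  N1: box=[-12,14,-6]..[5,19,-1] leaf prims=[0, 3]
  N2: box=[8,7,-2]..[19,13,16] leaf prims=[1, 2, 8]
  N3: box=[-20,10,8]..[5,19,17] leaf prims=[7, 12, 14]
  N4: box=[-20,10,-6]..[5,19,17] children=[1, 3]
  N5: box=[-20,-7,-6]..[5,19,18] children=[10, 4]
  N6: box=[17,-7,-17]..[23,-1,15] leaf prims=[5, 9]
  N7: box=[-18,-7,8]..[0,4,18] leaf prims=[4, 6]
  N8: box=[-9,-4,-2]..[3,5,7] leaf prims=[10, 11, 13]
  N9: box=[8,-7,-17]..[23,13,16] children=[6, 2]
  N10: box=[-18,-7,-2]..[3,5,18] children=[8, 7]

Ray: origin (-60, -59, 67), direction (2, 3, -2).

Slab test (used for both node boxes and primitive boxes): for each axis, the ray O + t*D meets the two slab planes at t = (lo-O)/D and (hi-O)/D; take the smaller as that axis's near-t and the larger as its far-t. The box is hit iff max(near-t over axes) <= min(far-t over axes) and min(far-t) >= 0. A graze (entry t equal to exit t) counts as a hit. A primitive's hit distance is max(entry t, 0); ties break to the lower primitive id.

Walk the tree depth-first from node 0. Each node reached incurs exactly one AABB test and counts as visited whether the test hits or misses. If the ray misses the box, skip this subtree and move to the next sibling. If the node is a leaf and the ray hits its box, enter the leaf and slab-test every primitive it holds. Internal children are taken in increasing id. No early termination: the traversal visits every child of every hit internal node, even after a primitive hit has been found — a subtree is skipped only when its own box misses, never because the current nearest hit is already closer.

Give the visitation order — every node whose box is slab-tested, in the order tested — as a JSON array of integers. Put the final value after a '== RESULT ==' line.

Trace the traversal:
N0 x:[20,83/2] y:[52/3,26] z:[49/2,42] -> hit [49/2,26], descend [5, 9]
  N5 x:[20,65/2] y:[52/3,26] z:[49/2,73/2] -> hit [49/2,26], descend [4, 10]
    N4 x:[20,65/2] y:[23,26] z:[25,73/2] -> hit [25,26], descend [1, 3]
      N1 x:[24,65/2] y:[73/3,26] z:[34,73/2] -> miss, prune
      N3 x:[20,65/2] y:[23,26] z:[25,59/2] -> hit [25,26] leaf, test {P7(miss), P12@t=25, P14(miss)}
    N10 x:[21,63/2] y:[52/3,64/3] z:[49/2,69/2] -> miss, prune
  N9 x:[34,83/2] y:[52/3,24] z:[51/2,42] -> miss, prune

Visited [0, 5, 4, 1, 3, 10, 9]. Tests: 7 box, 1 leaf. Nearest: P12.

== RESULT ==
[0, 5, 4, 1, 3, 10, 9]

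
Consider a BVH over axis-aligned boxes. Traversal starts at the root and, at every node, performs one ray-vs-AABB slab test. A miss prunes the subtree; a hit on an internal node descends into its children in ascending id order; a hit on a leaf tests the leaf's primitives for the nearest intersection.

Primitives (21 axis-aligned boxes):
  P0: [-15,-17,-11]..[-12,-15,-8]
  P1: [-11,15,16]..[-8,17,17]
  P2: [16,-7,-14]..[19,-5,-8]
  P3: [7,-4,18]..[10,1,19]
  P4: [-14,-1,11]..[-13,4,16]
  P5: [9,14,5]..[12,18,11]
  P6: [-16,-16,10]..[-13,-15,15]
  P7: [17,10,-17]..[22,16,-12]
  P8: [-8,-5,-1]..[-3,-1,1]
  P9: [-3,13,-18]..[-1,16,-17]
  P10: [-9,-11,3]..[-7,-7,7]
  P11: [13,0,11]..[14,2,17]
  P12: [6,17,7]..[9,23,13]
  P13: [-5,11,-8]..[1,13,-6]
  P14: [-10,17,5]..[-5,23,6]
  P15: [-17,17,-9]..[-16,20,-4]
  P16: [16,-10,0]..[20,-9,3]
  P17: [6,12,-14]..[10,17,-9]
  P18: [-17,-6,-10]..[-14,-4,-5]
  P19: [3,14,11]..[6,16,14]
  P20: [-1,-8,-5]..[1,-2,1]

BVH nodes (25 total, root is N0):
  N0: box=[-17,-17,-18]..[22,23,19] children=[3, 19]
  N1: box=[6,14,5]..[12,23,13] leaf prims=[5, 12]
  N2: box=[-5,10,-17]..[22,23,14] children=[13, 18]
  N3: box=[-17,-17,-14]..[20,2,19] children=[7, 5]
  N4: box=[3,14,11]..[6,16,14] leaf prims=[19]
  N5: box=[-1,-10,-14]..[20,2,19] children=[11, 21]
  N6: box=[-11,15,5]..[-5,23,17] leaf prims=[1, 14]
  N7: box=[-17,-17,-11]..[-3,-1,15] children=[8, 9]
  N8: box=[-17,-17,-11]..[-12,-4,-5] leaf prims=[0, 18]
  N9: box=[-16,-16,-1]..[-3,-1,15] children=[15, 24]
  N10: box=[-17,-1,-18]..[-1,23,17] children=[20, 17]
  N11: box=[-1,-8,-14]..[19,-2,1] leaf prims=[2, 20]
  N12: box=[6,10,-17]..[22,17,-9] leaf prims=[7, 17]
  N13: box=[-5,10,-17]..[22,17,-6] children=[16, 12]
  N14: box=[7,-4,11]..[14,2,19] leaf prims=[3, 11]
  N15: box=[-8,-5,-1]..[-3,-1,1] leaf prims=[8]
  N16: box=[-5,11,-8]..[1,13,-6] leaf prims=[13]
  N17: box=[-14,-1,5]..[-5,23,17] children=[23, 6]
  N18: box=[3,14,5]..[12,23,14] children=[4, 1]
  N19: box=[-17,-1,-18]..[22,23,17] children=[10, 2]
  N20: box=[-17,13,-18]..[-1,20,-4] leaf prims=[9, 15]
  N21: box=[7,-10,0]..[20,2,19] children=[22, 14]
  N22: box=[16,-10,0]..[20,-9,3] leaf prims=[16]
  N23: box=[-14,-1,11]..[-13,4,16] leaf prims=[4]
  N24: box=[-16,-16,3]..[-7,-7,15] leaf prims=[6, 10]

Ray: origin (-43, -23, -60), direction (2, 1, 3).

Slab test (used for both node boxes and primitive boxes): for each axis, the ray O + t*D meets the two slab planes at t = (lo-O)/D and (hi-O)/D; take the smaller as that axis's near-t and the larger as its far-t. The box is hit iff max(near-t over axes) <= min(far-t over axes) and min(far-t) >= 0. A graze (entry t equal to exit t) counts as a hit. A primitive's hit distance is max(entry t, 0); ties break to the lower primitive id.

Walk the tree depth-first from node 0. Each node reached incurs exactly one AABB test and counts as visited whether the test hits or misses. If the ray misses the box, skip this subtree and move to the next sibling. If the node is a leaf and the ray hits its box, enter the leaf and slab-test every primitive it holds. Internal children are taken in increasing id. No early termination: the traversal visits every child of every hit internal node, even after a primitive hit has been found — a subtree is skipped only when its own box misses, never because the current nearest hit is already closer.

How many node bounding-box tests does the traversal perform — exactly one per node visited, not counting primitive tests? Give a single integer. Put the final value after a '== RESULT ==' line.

Trace the traversal:
N0 x:[13,65/2] y:[6,46] z:[14,79/3] -> hit [14,79/3], descend [3, 19]
  N3 x:[13,63/2] y:[6,25] z:[46/3,79/3] -> hit [46/3,25], descend [5, 7]
    N5 x:[21,63/2] y:[13,25] z:[46/3,79/3] -> hit [21,25], descend [11, 21]
      N11 x:[21,31] y:[15,21] z:[46/3,61/3] -> miss, prune
      N21 x:[25,63/2] y:[13,25] z:[20,79/3] -> hit [25,25], descend [14, 22]
        N14 x:[25,57/2] y:[19,25] z:[71/3,79/3] -> hit [25,25] leaf, test {P3(miss), P11(miss)}
        N22 x:[59/2,63/2] y:[13,14] z:[20,21] -> miss, prune
    N7 x:[13,20] y:[6,22] z:[49/3,25] -> hit [49/3,20], descend [8, 9]
      N8 x:[13,31/2] y:[6,19] z:[49/3,55/3] -> miss, prune
      N9 x:[27/2,20] y:[7,22] z:[59/3,25] -> hit [59/3,20], descend [15, 24]
        N15 x:[35/2,20] y:[18,22] z:[59/3,61/3] -> hit [59/3,20] leaf, test {P8@t=59/3}
        N24 x:[27/2,18] y:[7,16] z:[21,25] -> miss, prune
  N19 x:[13,65/2] y:[22,46] z:[14,77/3] -> hit [22,77/3], descend [2, 10]
    N2 x:[19,65/2] y:[33,46] z:[43/3,74/3] -> miss, prune
    N10 x:[13,21] y:[22,46] z:[14,77/3] -> miss, prune

Summary -> nodes [0, 3, 5, 11, 21, 14, 22, 7, 8, 9, 15, 24, 19, 2, 10]; box-tests=15; leaf-entries=2; first=P8

== RESULT ==
15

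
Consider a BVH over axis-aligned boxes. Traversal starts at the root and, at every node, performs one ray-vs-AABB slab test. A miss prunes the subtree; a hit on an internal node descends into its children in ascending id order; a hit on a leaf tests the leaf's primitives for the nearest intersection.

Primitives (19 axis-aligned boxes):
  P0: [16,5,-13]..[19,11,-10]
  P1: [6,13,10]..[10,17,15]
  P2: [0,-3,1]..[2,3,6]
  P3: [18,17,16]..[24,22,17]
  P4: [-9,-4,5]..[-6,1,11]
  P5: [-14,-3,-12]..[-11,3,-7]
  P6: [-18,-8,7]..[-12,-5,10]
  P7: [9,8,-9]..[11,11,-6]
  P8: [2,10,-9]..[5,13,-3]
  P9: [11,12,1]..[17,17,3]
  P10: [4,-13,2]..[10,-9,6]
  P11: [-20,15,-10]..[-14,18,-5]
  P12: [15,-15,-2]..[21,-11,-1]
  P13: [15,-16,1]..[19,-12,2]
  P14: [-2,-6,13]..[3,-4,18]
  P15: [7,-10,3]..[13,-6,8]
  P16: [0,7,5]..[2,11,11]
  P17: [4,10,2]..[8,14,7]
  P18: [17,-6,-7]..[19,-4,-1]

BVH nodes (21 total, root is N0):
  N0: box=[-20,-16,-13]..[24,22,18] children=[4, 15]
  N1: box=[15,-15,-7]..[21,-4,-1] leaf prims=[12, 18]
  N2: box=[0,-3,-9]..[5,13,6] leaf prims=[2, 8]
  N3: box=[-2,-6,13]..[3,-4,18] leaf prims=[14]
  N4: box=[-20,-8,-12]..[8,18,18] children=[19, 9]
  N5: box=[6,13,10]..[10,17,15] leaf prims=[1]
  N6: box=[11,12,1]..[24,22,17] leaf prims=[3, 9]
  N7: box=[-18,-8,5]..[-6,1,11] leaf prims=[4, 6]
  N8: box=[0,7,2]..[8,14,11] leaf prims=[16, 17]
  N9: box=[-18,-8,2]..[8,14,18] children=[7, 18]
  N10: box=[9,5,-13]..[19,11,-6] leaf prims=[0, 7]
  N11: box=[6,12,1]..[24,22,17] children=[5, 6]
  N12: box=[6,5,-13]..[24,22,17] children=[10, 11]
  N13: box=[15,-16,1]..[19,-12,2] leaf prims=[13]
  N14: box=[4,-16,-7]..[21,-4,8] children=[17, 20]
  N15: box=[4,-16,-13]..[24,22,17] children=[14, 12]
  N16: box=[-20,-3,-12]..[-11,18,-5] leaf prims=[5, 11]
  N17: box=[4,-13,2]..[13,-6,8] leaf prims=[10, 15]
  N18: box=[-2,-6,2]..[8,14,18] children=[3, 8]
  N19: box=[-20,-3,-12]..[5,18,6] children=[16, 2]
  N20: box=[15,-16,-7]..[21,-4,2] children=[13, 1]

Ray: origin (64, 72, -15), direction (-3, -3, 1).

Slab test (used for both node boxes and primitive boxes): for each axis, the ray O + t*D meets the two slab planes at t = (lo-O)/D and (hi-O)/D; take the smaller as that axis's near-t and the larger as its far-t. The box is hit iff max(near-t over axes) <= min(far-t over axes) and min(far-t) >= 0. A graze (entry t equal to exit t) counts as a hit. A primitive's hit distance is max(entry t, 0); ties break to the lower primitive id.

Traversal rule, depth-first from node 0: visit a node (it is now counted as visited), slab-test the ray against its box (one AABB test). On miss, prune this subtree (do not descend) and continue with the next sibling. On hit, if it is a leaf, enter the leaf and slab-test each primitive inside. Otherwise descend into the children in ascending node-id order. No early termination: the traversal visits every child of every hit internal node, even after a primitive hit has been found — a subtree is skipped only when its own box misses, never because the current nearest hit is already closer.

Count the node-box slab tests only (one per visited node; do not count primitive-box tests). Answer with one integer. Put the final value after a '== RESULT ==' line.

Walk:
N0 x:[40/3,28] y:[50/3,88/3] z:[2,33] -> hit [50/3,28], descend [4, 15]
  N4 x:[56/3,28] y:[18,80/3] z:[3,33] -> hit [56/3,80/3], descend [9, 19]
    N9 x:[56/3,82/3] y:[58/3,80/3] z:[17,33] -> hit [58/3,80/3], descend [7, 18]
      N7 x:[70/3,82/3] y:[71/3,80/3] z:[20,26] -> hit [71/3,26] leaf, test {P4@t=71/3, P6(miss)}
      N18 x:[56/3,22] y:[58/3,26] z:[17,33] -> hit [58/3,22], descend [3, 8]
        N3 x:[61/3,22] y:[76/3,26] z:[28,33] -> miss, prune
        N8 x:[56/3,64/3] y:[58/3,65/3] z:[17,26] -> hit [58/3,64/3] leaf, test {P16@t=62/3, P17@t=58/3}
    N19 x:[59/3,28] y:[18,25] z:[3,21] -> hit [59/3,21], descend [2, 16]
      N2 x:[59/3,64/3] y:[59/3,25] z:[6,21] -> hit [59/3,21] leaf, test {P2(miss), P8(miss)}
      N16 x:[25,28] y:[18,25] z:[3,10] -> miss, prune
  N15 x:[40/3,20] y:[50/3,88/3] z:[2,32] -> hit [50/3,20], descend [12, 14]
    N12 x:[40/3,58/3] y:[50/3,67/3] z:[2,32] -> hit [50/3,58/3], descend [10, 11]
      N10 x:[15,55/3] y:[61/3,67/3] z:[2,9] -> miss, prune
      N11 x:[40/3,58/3] y:[50/3,20] z:[16,32] -> hit [50/3,58/3], descend [5, 6]
        N5 x:[18,58/3] y:[55/3,59/3] z:[25,30] -> miss, prune
        N6 x:[40/3,53/3] y:[50/3,20] z:[16,32] -> hit [50/3,53/3] leaf, test {P3(miss), P9(miss)}
    N14 x:[43/3,20] y:[76/3,88/3] z:[8,23] -> miss, prune

Summary -> nodes [0, 4, 9, 7, 18, 3, 8, 19, 2, 16, 15, 12, 10, 11, 5, 6, 14]; box-tests=17; leaf-entries=4; first=P17

== RESULT ==
17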